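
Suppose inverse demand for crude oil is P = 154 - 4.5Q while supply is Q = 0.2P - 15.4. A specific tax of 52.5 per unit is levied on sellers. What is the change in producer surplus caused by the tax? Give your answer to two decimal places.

-147.61

Rewriting supply in inverse form: P = 77 + 5Q.
Without the tax, 154 - 4.5Q = 77 + 5Q so Q* = 8.1053 and P* = 117.5263.
With the tax, sellers need 52.5 more per unit: 154 - 4.5Q = 77 + 5Q + 52.5, so Q_t = 2.5789. Buyers pay P_b = 142.3947; sellers receive P_s = P_b - 52.5 = 89.8947.
Producers lose the trapezoid between P_s and P* out to Q_t plus the triangle from Q_t to Q*: change in PS = 16.6274 - 164.2382 = -147.6108.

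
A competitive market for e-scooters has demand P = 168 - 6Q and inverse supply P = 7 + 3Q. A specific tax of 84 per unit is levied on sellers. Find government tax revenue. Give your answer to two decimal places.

Without the tax, 168 - 6Q = 7 + 3Q so Q* = 17.8889 and P* = 60.6667.
A tax on sellers shifts supply up by 84: 168 - 6Q = 7 + 3Q + 84, so Q_t = 8.5556. Buyers pay P_b = 116.6667; sellers receive P_s = P_b - 84 = 32.6667.
Revenue is the tax times quantity traded: 84 x 8.5556 = 718.6667.

718.67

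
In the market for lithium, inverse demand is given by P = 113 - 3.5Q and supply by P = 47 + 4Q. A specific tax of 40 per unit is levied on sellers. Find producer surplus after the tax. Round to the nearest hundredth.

24.04

Without the tax, 113 - 3.5Q = 47 + 4Q so Q* = 8.8 and P* = 82.2.
A tax on sellers shifts supply up by 40: 113 - 3.5Q = 47 + 4Q + 40, so Q_t = 3.4667. Buyers pay P_b = 100.8667; sellers receive P_s = P_b - 40 = 60.8667.
PS = (1/2)(Q_t)(P_s - 47) = (1/2)(3.4667)(13.8667) = 24.0356.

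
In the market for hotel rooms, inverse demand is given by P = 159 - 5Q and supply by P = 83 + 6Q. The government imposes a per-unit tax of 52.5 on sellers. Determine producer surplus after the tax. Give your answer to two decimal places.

13.69

Pre-tax equilibrium: 159 - 5Q = 83 + 6Q gives Q* = 6.9091, P* = 124.4545.
A tax on sellers shifts supply up by 52.5: 159 - 5Q = 83 + 6Q + 52.5, so Q_t = 2.1364. Buyers pay P_b = 148.3182; sellers receive P_s = P_b - 52.5 = 95.8182.
Producer surplus is the triangle above supply below P_s: (1/2)(2.1364)(95.8182 - 83) = 13.6921.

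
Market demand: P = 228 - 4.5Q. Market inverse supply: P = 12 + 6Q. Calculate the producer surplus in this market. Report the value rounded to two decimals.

1269.55

Equilibrium: 228 - 4.5Q = 12 + 6Q, so Q* = 20.5714 and P* = 135.4286.
Producer surplus is the triangle above supply below P*: (1/2)(20.5714)(135.4286 - 12) = (1/2)(20.5714)(123.4286) = 1269.551.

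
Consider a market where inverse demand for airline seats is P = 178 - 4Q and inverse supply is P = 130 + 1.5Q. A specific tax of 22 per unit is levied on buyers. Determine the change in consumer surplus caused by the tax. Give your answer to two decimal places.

-107.64

Without the tax, 178 - 4Q = 130 + 1.5Q so Q* = 8.7273 and P* = 143.0909.
A tax on buyers shifts demand down by 22: (178 - 22) - 4Q = 130 + 1.5Q, so Q_t = 4.7273. Buyers pay P_b = 159.0909; sellers receive P_s = P_b - 22 = 137.0909.
CS falls from (1/2)(8.7273)(34.9091) = 152.3306 to (1/2)(4.7273)(18.9091) = 44.6942, a change of -107.6364.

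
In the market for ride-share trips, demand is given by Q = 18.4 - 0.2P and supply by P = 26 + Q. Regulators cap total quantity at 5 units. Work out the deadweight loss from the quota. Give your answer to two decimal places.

Rewriting demand in inverse form: P = 92 - 5Q.
Without the quota, 92 - 5Q = 26 + Q gives Q* = 11.
At Q = 5 the demand price is 92 - 5(5) = 67 and the supply price is 26 + (5) = 31.
Deadweight loss is the triangle between the curves from 5 to 11: (1/2)(67 - 31)(11 - 5) = 108.

108.00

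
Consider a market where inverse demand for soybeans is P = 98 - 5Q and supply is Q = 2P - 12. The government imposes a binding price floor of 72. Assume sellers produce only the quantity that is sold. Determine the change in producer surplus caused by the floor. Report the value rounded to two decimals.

266.49

Rewriting supply in inverse form: P = 6 + 0.5Q.
Free-market equilibrium: 98 - 5Q = 6 + 0.5Q gives Q* = 16.7273, P* = 14.3636.
At P = 72, buyers demand (98 - 72)/5 = 5.2 while sellers would supply more, so the quantity traded is 5.2 at price 72.
PS goes from (1/2)(16.7273)(8.3636) = 69.9504 to 336.44 (computed as (72 - 6)(5.2) - (1/2)(0.5)(5.2)^2), a change of 266.4896.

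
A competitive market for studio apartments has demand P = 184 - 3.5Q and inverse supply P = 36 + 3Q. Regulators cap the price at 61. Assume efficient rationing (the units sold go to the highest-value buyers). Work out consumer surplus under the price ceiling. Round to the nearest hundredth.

903.47

Without the control, 184 - 3.5Q = 36 + 3Q so Q* = 22.7692 and P* = 104.3077.
At the ceiling price 61, quantity supplied is (61 - 36)/3 = 8.3333; supply is the short side, so Q = 8.3333 trades at P = 61.
The demand price at Q = 8.3333 is 154.8333. CS is the trapezoid between demand and 61 over [0, 8.3333]: (1/2)[(184 - 61) + (154.8333 - 61)](8.3333) = 903.4722.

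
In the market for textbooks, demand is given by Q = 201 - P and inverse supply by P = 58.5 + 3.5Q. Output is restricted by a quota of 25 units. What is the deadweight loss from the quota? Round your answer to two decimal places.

Rewriting demand in inverse form: P = 201 - Q.
Without the quota, 201 - Q = 58.5 + 3.5Q gives Q* = 31.6667.
At Q = 25 the demand price is 201 - (25) = 176 and the supply price is 58.5 + 3.5(25) = 146.
DWL = (1/2)(gap between curves at 25) x (Q* - 25) = (1/2)(30)(6.6667) = 100.

100.00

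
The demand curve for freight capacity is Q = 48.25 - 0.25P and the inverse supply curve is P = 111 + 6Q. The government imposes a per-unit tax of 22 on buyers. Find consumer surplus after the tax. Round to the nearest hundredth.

Rewriting demand in inverse form: P = 193 - 4Q.
Pre-tax equilibrium: 193 - 4Q = 111 + 6Q gives Q* = 8.2, P* = 160.2.
A tax on buyers shifts demand down by 22: (193 - 22) - 4Q = 111 + 6Q, so Q_t = 6. Buyers pay P_b = 169; sellers receive P_s = P_b - 22 = 147.
Consumer surplus is the triangle under demand above P_b: (1/2)(6)(193 - 169) = 72.

72.00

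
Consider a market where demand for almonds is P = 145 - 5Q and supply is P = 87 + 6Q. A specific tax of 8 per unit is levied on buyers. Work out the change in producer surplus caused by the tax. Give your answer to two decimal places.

-21.42

Pre-tax equilibrium: 145 - 5Q = 87 + 6Q gives Q* = 5.2727, P* = 118.6364.
With the tax, buyers' net willingness to pay falls by 8: (145 - 8) - 5Q = 87 + 6Q, so Q_t = 4.5455. Buyers pay P_b = 122.2727; sellers receive P_s = P_b - 8 = 114.2727.
Producers lose the trapezoid between P_s and P* out to Q_t plus the triangle from Q_t to Q*: change in PS = 61.9835 - 83.405 = -21.4215.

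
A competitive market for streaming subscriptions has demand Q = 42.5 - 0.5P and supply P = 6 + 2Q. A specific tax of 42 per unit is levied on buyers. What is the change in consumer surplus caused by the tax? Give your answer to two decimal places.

Rewriting demand in inverse form: P = 85 - 2Q.
Pre-tax equilibrium: 85 - 2Q = 6 + 2Q gives Q* = 19.75, P* = 45.5.
With the tax, buyers' net willingness to pay falls by 42: (85 - 42) - 2Q = 6 + 2Q, so Q_t = 9.25. Buyers pay P_b = 66.5; sellers receive P_s = P_b - 42 = 24.5.
Consumers lose the trapezoid between P* and P_b out to Q_t plus the triangle from Q_t to Q*: change in CS = 85.5625 - 390.0625 = -304.5.

-304.50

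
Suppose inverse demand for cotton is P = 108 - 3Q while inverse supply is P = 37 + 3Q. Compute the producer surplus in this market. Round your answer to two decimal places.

Equilibrium: 108 - 3Q = 37 + 3Q, so Q* = 11.8333 and P* = 72.5.
The supply curve's price intercept is 37, so PS = (1/2)(Q*)(P* - 37) = (1/2)(11.8333)(35.5) = 210.0417.

210.04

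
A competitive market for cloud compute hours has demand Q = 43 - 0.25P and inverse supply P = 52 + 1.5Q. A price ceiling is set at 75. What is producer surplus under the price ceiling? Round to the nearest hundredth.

Rewriting demand in inverse form: P = 172 - 4Q.
Free-market equilibrium: 172 - 4Q = 52 + 1.5Q gives Q* = 21.8182, P* = 84.7273.
At the ceiling price 75, quantity supplied is (75 - 52)/1.5 = 15.3333; supply is the short side, so Q = 15.3333 trades at P = 75.
PS is the triangle above supply below 75: (1/2)(15.3333)(75 - 52) = 176.3333.

176.33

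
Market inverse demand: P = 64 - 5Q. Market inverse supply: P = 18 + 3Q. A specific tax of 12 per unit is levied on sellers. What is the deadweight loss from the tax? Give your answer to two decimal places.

9.00

Without the tax, 64 - 5Q = 18 + 3Q so Q* = 5.75 and P* = 35.25.
With the tax, sellers need 12 more per unit: 64 - 5Q = 18 + 3Q + 12, so Q_t = 4.25. Buyers pay P_b = 42.75; sellers receive P_s = P_b - 12 = 30.75.
Deadweight loss is the triangle between the curves from Q_t to Q*: (1/2)(5.75 - 4.25)(12) = 9.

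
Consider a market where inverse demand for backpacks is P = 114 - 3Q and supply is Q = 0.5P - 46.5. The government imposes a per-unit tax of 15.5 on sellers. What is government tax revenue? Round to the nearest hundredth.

17.05

Rewriting supply in inverse form: P = 93 + 2Q.
Without the tax, 114 - 3Q = 93 + 2Q so Q* = 4.2 and P* = 101.4.
A tax on sellers shifts supply up by 15.5: 114 - 3Q = 93 + 2Q + 15.5, so Q_t = 1.1. Buyers pay P_b = 110.7; sellers receive P_s = P_b - 15.5 = 95.2.
Tax revenue = t x Q_t = 15.5 x 1.1 = 17.05.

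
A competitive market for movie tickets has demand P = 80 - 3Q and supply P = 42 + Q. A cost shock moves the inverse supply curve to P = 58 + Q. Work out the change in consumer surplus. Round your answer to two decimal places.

Initial equilibrium: Q_0 = 9.5, P_0 = 51.5; CS_0 = (1/2)(9.5)(28.5) = 135.375, PS_0 = (1/2)(9.5)(9.5) = 45.125.
New equilibrium: 80 - 3Q = 58 + Q gives Q_1 = 5.5, P_1 = 63.5; CS_1 = 45.375, PS_1 = 15.125.
Change in consumer surplus = 45.375 - 135.375 = -90.

-90.00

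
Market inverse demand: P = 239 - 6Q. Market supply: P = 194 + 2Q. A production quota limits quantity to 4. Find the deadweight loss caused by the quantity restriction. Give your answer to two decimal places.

10.56

Unrestricted equilibrium: Q* = (239 - 194)/(6 + 2) = 5.625.
At Q = 4 the demand price is 239 - 6(4) = 215 and the supply price is 194 + 2(4) = 202.
DWL = (1/2)(gap between curves at 4) x (Q* - 4) = (1/2)(13)(1.625) = 10.5625.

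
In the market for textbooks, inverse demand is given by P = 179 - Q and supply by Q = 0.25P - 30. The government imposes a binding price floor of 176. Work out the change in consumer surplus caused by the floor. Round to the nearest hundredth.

-65.12

Rewriting supply in inverse form: P = 120 + 4Q.
Free-market equilibrium: 179 - Q = 120 + 4Q gives Q* = 11.8, P* = 167.2.
At P = 176, buyers demand (179 - 176)/1 = 3 while sellers would supply more, so the quantity traded is 3 at price 176.
CS goes from (1/2)(11.8)(11.8) = 69.62 to 4.5 (computed as (179 - 176)(3) - (1/2)(1)(3)^2), a change of -65.12.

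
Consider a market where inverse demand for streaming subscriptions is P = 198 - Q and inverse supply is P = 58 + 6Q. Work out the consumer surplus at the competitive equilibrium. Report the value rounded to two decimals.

200.00

Set 198 - Q = 58 + 6Q, which gives 140 = 7Q, so Q* = 20 and P* = 198 - (20) = 178.
CS is the area between the demand curve and P* from 0 to Q*: (1/2)(20)(20) = 200.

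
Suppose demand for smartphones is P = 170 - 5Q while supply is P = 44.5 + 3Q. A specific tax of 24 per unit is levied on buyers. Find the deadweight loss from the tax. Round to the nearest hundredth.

Without the tax, 170 - 5Q = 44.5 + 3Q so Q* = 15.6875 and P* = 91.5625.
A tax on buyers shifts demand down by 24: (170 - 24) - 5Q = 44.5 + 3Q, so Q_t = 12.6875. Buyers pay P_b = 106.5625; sellers receive P_s = P_b - 24 = 82.5625.
Deadweight loss is the triangle between the curves from Q_t to Q*: (1/2)(15.6875 - 12.6875)(24) = 36.

36.00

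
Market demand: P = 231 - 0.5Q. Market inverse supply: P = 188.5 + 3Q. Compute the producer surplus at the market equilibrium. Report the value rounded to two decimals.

Equilibrium: 231 - 0.5Q = 188.5 + 3Q, so Q* = 12.1429 and P* = 224.9286.
PS is the area between P* and the supply curve from 0 to Q*: (1/2)(12.1429)(36.4286) = 221.1735.

221.17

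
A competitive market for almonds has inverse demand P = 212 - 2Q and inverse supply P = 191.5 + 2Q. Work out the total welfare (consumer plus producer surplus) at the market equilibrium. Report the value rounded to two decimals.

Set 212 - 2Q = 191.5 + 2Q, which gives 20.5 = 4Q, so Q* = 5.125 and P* = 212 - 2(5.125) = 201.75.
Total surplus is the full triangle between the curves from 0 to Q*: (1/2)(5.125)(212 - 191.5) = 52.5312.

52.53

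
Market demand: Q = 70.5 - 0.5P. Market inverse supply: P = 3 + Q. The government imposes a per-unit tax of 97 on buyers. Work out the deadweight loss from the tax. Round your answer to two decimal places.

1568.17

Rewriting demand in inverse form: P = 141 - 2Q.
Pre-tax equilibrium: 141 - 2Q = 3 + Q gives Q* = 46, P* = 49.
With the tax, buyers' net willingness to pay falls by 97: (141 - 97) - 2Q = 3 + Q, so Q_t = 13.6667. Buyers pay P_b = 113.6667; sellers receive P_s = P_b - 97 = 16.6667.
The welfare triangle lost has base Q* - Q_t = 32.3333 and height t = 97, so DWL = (1/2)(32.3333)(97) = 1568.1667.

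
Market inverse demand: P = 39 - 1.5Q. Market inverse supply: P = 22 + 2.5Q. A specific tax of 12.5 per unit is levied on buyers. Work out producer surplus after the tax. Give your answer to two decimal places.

1.58

Without the tax, 39 - 1.5Q = 22 + 2.5Q so Q* = 4.25 and P* = 32.625.
With the tax, buyers' net willingness to pay falls by 12.5: (39 - 12.5) - 1.5Q = 22 + 2.5Q, so Q_t = 1.125. Buyers pay P_b = 37.3125; sellers receive P_s = P_b - 12.5 = 24.8125.
PS = (1/2)(Q_t)(P_s - 22) = (1/2)(1.125)(2.8125) = 1.582.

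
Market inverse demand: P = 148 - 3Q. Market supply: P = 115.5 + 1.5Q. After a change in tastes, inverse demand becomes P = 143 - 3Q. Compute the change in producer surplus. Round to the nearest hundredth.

-11.11

Initial equilibrium: Q_0 = 7.2222, P_0 = 126.3333; CS_0 = (1/2)(7.2222)(21.6667) = 78.2407, PS_0 = (1/2)(7.2222)(10.8333) = 39.1204.
New equilibrium: 143 - 3Q = 115.5 + 1.5Q gives Q_1 = 6.1111, P_1 = 124.6667; CS_1 = 56.0185, PS_1 = 28.0093.
Change in producer surplus = 28.0093 - 39.1204 = -11.1111.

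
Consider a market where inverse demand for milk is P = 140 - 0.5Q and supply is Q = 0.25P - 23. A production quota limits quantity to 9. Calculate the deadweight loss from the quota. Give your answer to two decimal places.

6.25

Rewriting supply in inverse form: P = 92 + 4Q.
Unrestricted equilibrium: Q* = (140 - 92)/(0.5 + 4) = 10.6667.
At Q = 9 the demand price is 140 - 0.5(9) = 135.5 and the supply price is 92 + 4(9) = 128.
Deadweight loss is the triangle between the curves from 9 to 10.6667: (1/2)(135.5 - 128)(10.6667 - 9) = 6.25.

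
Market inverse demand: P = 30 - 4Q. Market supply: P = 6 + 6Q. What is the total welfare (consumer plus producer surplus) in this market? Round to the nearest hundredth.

Setting demand equal to supply, 24 = 10Q, so Q* = 2.4 and P* = 20.4.
CS = (1/2)(2.4)(9.6) = 11.52 and PS = (1/2)(2.4)(14.4) = 17.28, so total surplus = 28.8.

28.80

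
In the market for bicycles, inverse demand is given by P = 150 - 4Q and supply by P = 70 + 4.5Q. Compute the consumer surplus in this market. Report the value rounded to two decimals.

Set 150 - 4Q = 70 + 4.5Q, which gives 80 = 8.5Q, so Q* = 9.4118 and P* = 150 - 4(9.4118) = 112.3529.
CS is the area between the demand curve and P* from 0 to Q*: (1/2)(9.4118)(37.6471) = 177.1626.

177.16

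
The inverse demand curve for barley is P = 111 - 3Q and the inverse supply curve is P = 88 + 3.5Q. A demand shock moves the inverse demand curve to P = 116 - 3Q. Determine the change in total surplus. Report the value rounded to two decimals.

Initial equilibrium: Q_0 = 3.5385, P_0 = 100.3846; CS_0 = (1/2)(3.5385)(10.6154) = 18.7811, PS_0 = (1/2)(3.5385)(12.3846) = 21.9112.
New equilibrium: 116 - 3Q = 88 + 3.5Q gives Q_1 = 4.3077, P_1 = 103.0769; CS_1 = 27.8343, PS_1 = 32.4734.
Change in total surplus = (27.8343 + 32.4734) - (18.7811 + 21.9112) = 19.6154.

19.62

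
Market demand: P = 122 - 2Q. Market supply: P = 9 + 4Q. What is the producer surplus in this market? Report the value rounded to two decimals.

Set 122 - 2Q = 9 + 4Q, which gives 113 = 6Q, so Q* = 18.8333 and P* = 122 - 2(18.8333) = 84.3333.
PS is the area between P* and the supply curve from 0 to Q*: (1/2)(18.8333)(75.3333) = 709.3889.

709.39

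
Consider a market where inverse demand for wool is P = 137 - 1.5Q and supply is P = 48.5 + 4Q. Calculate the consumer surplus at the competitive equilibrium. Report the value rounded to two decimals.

194.19

Equilibrium: 137 - 1.5Q = 48.5 + 4Q, so Q* = 16.0909 and P* = 112.8636.
CS is the area between the demand curve and P* from 0 to Q*: (1/2)(16.0909)(24.1364) = 194.188.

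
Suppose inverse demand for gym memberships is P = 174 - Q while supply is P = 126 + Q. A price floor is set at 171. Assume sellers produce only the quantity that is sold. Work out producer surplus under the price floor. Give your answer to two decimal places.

Without the control, 174 - Q = 126 + Q so Q* = 24 and P* = 150.
At the floor price 171, quantity demanded is (174 - 171)/1 = 3; demand is the short side, so Q = 3 trades at P = 171.
The supply price at Q = 3 is 129. PS is the trapezoid between 171 and supply over [0, 3]: (1/2)[(171 - 126) + (171 - 129)](3) = 130.5.

130.50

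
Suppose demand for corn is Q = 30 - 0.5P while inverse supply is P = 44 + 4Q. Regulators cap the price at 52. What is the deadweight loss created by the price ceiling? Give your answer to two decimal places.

Rewriting demand in inverse form: P = 60 - 2Q.
Without the control, 60 - 2Q = 44 + 4Q so Q* = 2.6667 and P* = 54.6667.
At P = 52, sellers supply (52 - 44)/4 = 2 while buyers want more, so the quantity traded is 2 at price 52.
At Q = 2 the demand price is 56 and the supply price is 52. Deadweight loss is the triangle between the curves from 2 to 2.6667: (1/2)(56 - 52)(2.6667 - 2) = 1.3333.

1.33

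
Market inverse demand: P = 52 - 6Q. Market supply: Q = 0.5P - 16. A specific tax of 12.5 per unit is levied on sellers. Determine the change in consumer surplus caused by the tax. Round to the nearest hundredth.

-16.11

Rewriting supply in inverse form: P = 32 + 2Q.
Pre-tax equilibrium: 52 - 6Q = 32 + 2Q gives Q* = 2.5, P* = 37.
A tax on sellers shifts supply up by 12.5: 52 - 6Q = 32 + 2Q + 12.5, so Q_t = 0.9375. Buyers pay P_b = 46.375; sellers receive P_s = P_b - 12.5 = 33.875.
CS falls from (1/2)(2.5)(15) = 18.75 to (1/2)(0.9375)(5.625) = 2.6367, a change of -16.1133.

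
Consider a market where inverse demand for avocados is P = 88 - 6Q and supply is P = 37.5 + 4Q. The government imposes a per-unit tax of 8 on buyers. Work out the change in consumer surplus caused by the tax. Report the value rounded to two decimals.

-22.32

Pre-tax equilibrium: 88 - 6Q = 37.5 + 4Q gives Q* = 5.05, P* = 57.7.
A tax on buyers shifts demand down by 8: (88 - 8) - 6Q = 37.5 + 4Q, so Q_t = 4.25. Buyers pay P_b = 62.5; sellers receive P_s = P_b - 8 = 54.5.
Consumers lose the trapezoid between P* and P_b out to Q_t plus the triangle from Q_t to Q*: change in CS = 54.1875 - 76.5075 = -22.32.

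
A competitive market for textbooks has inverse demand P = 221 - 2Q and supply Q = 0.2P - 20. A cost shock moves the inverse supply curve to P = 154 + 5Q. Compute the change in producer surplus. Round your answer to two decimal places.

Rewriting supply in inverse form: P = 100 + 5Q.
Initial equilibrium: Q_0 = 17.2857, P_0 = 186.4286; CS_0 = (1/2)(17.2857)(34.5714) = 298.7959, PS_0 = (1/2)(17.2857)(86.4286) = 746.9898.
New equilibrium: 221 - 2Q = 154 + 5Q gives Q_1 = 9.5714, P_1 = 201.8571; CS_1 = 91.6122, PS_1 = 229.0306.
Change in producer surplus = 229.0306 - 746.9898 = -517.9592.

-517.96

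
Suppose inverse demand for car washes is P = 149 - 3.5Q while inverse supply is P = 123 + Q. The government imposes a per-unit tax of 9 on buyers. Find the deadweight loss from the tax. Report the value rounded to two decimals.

9.00

Without the tax, 149 - 3.5Q = 123 + Q so Q* = 5.7778 and P* = 128.7778.
A tax on buyers shifts demand down by 9: (149 - 9) - 3.5Q = 123 + Q, so Q_t = 3.7778. Buyers pay P_b = 135.7778; sellers receive P_s = P_b - 9 = 126.7778.
The welfare triangle lost has base Q* - Q_t = 2 and height t = 9, so DWL = (1/2)(2)(9) = 9.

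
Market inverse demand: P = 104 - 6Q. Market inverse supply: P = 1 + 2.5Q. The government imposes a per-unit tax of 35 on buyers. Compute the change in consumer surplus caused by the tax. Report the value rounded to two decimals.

-248.51

Pre-tax equilibrium: 104 - 6Q = 1 + 2.5Q gives Q* = 12.1176, P* = 31.2941.
With the tax, buyers' net willingness to pay falls by 35: (104 - 35) - 6Q = 1 + 2.5Q, so Q_t = 8. Buyers pay P_b = 56; sellers receive P_s = P_b - 35 = 21.
CS falls from (1/2)(12.1176)(72.7059) = 440.5121 to (1/2)(8)(48) = 192, a change of -248.5121.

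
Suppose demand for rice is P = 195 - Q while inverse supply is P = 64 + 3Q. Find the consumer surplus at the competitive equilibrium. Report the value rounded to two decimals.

536.28

Setting demand equal to supply, 131 = 4Q, so Q* = 32.75 and P* = 162.25.
Consumer surplus is the triangle under demand above P*: (1/2)(32.75)(195 - 162.25) = (1/2)(32.75)(32.75) = 536.2812.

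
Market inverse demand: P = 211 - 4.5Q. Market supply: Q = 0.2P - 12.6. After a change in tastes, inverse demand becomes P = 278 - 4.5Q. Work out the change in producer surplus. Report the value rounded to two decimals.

673.71

Rewriting supply in inverse form: P = 63 + 5Q.
Initial equilibrium: Q_0 = 15.5789, P_0 = 140.8947; CS_0 = (1/2)(15.5789)(70.1053) = 546.0831, PS_0 = (1/2)(15.5789)(77.8947) = 606.759.
New equilibrium: 278 - 4.5Q = 63 + 5Q gives Q_1 = 22.6316, P_1 = 176.1579; CS_1 = 1152.4238, PS_1 = 1280.4709.
Change in producer surplus = 1280.4709 - 606.759 = 673.7119.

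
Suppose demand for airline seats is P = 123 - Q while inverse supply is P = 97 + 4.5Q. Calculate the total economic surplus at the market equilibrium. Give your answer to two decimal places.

61.45

Set 123 - Q = 97 + 4.5Q, which gives 26 = 5.5Q, so Q* = 4.7273 and P* = 123 - (4.7273) = 118.2727.
CS = (1/2)(4.7273)(4.7273) = 11.1736 and PS = (1/2)(4.7273)(21.2727) = 50.281, so total surplus = 61.4545.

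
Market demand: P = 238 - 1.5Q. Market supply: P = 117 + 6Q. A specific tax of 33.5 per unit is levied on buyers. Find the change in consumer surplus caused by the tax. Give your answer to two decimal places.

Without the tax, 238 - 1.5Q = 117 + 6Q so Q* = 16.1333 and P* = 213.8.
A tax on buyers shifts demand down by 33.5: (238 - 33.5) - 1.5Q = 117 + 6Q, so Q_t = 11.6667. Buyers pay P_b = 220.5; sellers receive P_s = P_b - 33.5 = 187.
CS falls from (1/2)(16.1333)(24.2) = 195.2133 to (1/2)(11.6667)(17.5) = 102.0833, a change of -93.13.

-93.13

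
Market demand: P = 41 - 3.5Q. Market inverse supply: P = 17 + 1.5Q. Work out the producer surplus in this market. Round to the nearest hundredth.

17.28

Set 41 - 3.5Q = 17 + 1.5Q, which gives 24 = 5Q, so Q* = 4.8 and P* = 41 - 3.5(4.8) = 24.2.
The supply curve's price intercept is 17, so PS = (1/2)(Q*)(P* - 17) = (1/2)(4.8)(7.2) = 17.28.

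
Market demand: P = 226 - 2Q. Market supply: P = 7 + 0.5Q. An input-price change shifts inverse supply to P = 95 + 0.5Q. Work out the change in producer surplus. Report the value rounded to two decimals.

-1232.00

Initial equilibrium: Q_0 = 87.6, P_0 = 50.8; CS_0 = (1/2)(87.6)(175.2) = 7673.76, PS_0 = (1/2)(87.6)(43.8) = 1918.44.
New equilibrium: 226 - 2Q = 95 + 0.5Q gives Q_1 = 52.4, P_1 = 121.2; CS_1 = 2745.76, PS_1 = 686.44.
Change in producer surplus = 686.44 - 1918.44 = -1232.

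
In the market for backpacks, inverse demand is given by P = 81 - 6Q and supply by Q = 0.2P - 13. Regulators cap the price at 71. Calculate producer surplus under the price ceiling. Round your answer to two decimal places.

3.60

Rewriting supply in inverse form: P = 65 + 5Q.
Without the control, 81 - 6Q = 65 + 5Q so Q* = 1.4545 and P* = 72.2727.
At the ceiling price 71, quantity supplied is (71 - 65)/5 = 1.2; supply is the short side, so Q = 1.2 trades at P = 71.
PS is the triangle above supply below 71: (1/2)(1.2)(71 - 65) = 3.6.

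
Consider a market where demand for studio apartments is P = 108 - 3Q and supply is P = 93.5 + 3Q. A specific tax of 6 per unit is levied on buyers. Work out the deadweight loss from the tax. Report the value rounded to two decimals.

Without the tax, 108 - 3Q = 93.5 + 3Q so Q* = 2.4167 and P* = 100.75.
With the tax, buyers' net willingness to pay falls by 6: (108 - 6) - 3Q = 93.5 + 3Q, so Q_t = 1.4167. Buyers pay P_b = 103.75; sellers receive P_s = P_b - 6 = 97.75.
Deadweight loss is the triangle between the curves from Q_t to Q*: (1/2)(2.4167 - 1.4167)(6) = 3.

3.00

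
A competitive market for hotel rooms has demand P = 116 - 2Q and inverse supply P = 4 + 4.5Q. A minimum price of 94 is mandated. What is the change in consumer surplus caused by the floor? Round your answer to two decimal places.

-175.90

Without the control, 116 - 2Q = 4 + 4.5Q so Q* = 17.2308 and P* = 81.5385.
At P = 94, buyers demand (116 - 94)/2 = 11 while sellers would supply more, so the quantity traded is 11 at price 94.
CS goes from (1/2)(17.2308)(34.4615) = 296.8994 to 121 (computed as (116 - 94)(11) - (1/2)(2)(11)^2), a change of -175.8994.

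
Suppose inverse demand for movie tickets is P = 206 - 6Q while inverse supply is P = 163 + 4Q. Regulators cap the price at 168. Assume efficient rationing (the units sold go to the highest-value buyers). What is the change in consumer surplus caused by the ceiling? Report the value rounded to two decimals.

-12.66

Without the control, 206 - 6Q = 163 + 4Q so Q* = 4.3 and P* = 180.2.
At P = 168, sellers supply (168 - 163)/4 = 1.25 while buyers want more, so the quantity traded is 1.25 at price 168.
CS goes from (1/2)(4.3)(25.8) = 55.47 to 42.8125 (computed as (206 - 168)(1.25) - (1/2)(6)(1.25)^2), a change of -12.6575.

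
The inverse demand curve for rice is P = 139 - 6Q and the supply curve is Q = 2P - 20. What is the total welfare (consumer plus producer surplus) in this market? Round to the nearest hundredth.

Rewriting supply in inverse form: P = 10 + 0.5Q.
Equilibrium: 139 - 6Q = 10 + 0.5Q, so Q* = 19.8462 and P* = 19.9231.
CS = (1/2)(19.8462)(119.0769) = 1181.6095 and PS = (1/2)(19.8462)(9.9231) = 98.4675, so total surplus = 1280.0769.

1280.08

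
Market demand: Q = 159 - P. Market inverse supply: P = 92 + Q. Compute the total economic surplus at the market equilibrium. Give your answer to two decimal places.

1122.25

Rewriting demand in inverse form: P = 159 - Q.
Set 159 - Q = 92 + Q, which gives 67 = 2Q, so Q* = 33.5 and P* = 159 - (33.5) = 125.5.
CS = (1/2)(33.5)(33.5) = 561.125 and PS = (1/2)(33.5)(33.5) = 561.125, so total surplus = 1122.25.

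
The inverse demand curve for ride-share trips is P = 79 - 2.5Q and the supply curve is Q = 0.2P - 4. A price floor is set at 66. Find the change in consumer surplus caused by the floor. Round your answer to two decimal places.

-43.56

Rewriting supply in inverse form: P = 20 + 5Q.
Free-market equilibrium: 79 - 2.5Q = 20 + 5Q gives Q* = 7.8667, P* = 59.3333.
At the floor price 66, quantity demanded is (79 - 66)/2.5 = 5.2; demand is the short side, so Q = 5.2 trades at P = 66.
CS goes from (1/2)(7.8667)(19.6667) = 77.3556 to 33.8 (computed as (79 - 66)(5.2) - (1/2)(2.5)(5.2)^2), a change of -43.5556.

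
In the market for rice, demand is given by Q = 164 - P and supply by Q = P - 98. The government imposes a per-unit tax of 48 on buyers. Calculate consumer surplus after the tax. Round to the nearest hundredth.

Rewriting demand in inverse form: P = 164 - Q.
Rewriting supply in inverse form: P = 98 + Q.
Without the tax, 164 - Q = 98 + Q so Q* = 33 and P* = 131.
A tax on buyers shifts demand down by 48: (164 - 48) - Q = 98 + Q, so Q_t = 9. Buyers pay P_b = 155; sellers receive P_s = P_b - 48 = 107.
CS = (1/2)(Q_t)(164 - P_b) = (1/2)(9)(9) = 40.5.

40.50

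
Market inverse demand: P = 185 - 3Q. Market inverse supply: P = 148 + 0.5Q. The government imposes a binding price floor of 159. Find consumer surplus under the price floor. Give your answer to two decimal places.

Free-market equilibrium: 185 - 3Q = 148 + 0.5Q gives Q* = 10.5714, P* = 153.2857.
At P = 159, buyers demand (185 - 159)/3 = 8.6667 while sellers would supply more, so the quantity traded is 8.6667 at price 159.
CS is the triangle under demand above 159: (1/2)(8.6667)(185 - 159) = 112.6667.

112.67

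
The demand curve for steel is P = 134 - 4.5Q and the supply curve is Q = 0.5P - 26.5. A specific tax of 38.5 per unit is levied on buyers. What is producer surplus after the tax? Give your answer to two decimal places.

42.75

Rewriting supply in inverse form: P = 53 + 2Q.
Without the tax, 134 - 4.5Q = 53 + 2Q so Q* = 12.4615 and P* = 77.9231.
A tax on buyers shifts demand down by 38.5: (134 - 38.5) - 4.5Q = 53 + 2Q, so Q_t = 6.5385. Buyers pay P_b = 104.5769; sellers receive P_s = P_b - 38.5 = 66.0769.
PS = (1/2)(Q_t)(P_s - 53) = (1/2)(6.5385)(13.0769) = 42.7515.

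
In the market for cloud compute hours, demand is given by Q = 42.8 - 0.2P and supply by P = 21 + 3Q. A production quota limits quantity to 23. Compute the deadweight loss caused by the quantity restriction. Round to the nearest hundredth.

5.06

Rewriting demand in inverse form: P = 214 - 5Q.
Unrestricted equilibrium: Q* = (214 - 21)/(5 + 3) = 24.125.
At Q = 23 the demand price is 214 - 5(23) = 99 and the supply price is 21 + 3(23) = 90.
DWL = (1/2)(gap between curves at 23) x (Q* - 23) = (1/2)(9)(1.125) = 5.0625.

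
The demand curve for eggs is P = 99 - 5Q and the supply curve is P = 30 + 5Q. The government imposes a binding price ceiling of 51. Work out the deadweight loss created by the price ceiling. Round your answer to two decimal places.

Free-market equilibrium: 99 - 5Q = 30 + 5Q gives Q* = 6.9, P* = 64.5.
At P = 51, sellers supply (51 - 30)/5 = 4.2 while buyers want more, so the quantity traded is 4.2 at price 51.
At Q = 4.2 the demand price is 78 and the supply price is 51. Deadweight loss is the triangle between the curves from 4.2 to 6.9: (1/2)(78 - 51)(6.9 - 4.2) = 36.45.

36.45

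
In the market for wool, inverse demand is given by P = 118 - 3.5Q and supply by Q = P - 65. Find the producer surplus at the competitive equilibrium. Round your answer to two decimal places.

Rewriting supply in inverse form: P = 65 + Q.
Equilibrium: 118 - 3.5Q = 65 + Q, so Q* = 11.7778 and P* = 76.7778.
The supply curve's price intercept is 65, so PS = (1/2)(Q*)(P* - 65) = (1/2)(11.7778)(11.7778) = 69.358.

69.36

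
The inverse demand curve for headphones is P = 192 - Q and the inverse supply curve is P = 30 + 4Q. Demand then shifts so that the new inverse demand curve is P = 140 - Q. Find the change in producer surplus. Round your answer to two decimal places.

Initial equilibrium: Q_0 = 32.4, P_0 = 159.6; CS_0 = (1/2)(32.4)(32.4) = 524.88, PS_0 = (1/2)(32.4)(129.6) = 2099.52.
New equilibrium: 140 - Q = 30 + 4Q gives Q_1 = 22, P_1 = 118; CS_1 = 242, PS_1 = 968.
Change in producer surplus = 968 - 2099.52 = -1131.52.

-1131.52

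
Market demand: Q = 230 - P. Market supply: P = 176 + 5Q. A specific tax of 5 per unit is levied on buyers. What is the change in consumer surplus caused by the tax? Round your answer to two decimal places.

-7.15

Rewriting demand in inverse form: P = 230 - Q.
Without the tax, 230 - Q = 176 + 5Q so Q* = 9 and P* = 221.
A tax on buyers shifts demand down by 5: (230 - 5) - Q = 176 + 5Q, so Q_t = 8.1667. Buyers pay P_b = 221.8333; sellers receive P_s = P_b - 5 = 216.8333.
Consumers lose the trapezoid between P* and P_b out to Q_t plus the triangle from Q_t to Q*: change in CS = 33.3472 - 40.5 = -7.1528.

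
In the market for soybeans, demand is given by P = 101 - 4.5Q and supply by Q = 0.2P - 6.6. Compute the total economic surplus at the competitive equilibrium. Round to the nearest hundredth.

Rewriting supply in inverse form: P = 33 + 5Q.
Set 101 - 4.5Q = 33 + 5Q, which gives 68 = 9.5Q, so Q* = 7.1579 and P* = 101 - 4.5(7.1579) = 68.7895.
Total surplus is the full triangle between the curves from 0 to Q*: (1/2)(7.1579)(101 - 33) = 243.3684.

243.37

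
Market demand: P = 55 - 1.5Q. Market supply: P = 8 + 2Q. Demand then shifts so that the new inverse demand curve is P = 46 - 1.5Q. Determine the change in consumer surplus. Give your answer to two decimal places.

-46.84

Initial equilibrium: Q_0 = 13.4286, P_0 = 34.8571; CS_0 = (1/2)(13.4286)(20.1429) = 135.2449, PS_0 = (1/2)(13.4286)(26.8571) = 180.3265.
New equilibrium: 46 - 1.5Q = 8 + 2Q gives Q_1 = 10.8571, P_1 = 29.7143; CS_1 = 88.4082, PS_1 = 117.8776.
Change in consumer surplus = 88.4082 - 135.2449 = -46.8367.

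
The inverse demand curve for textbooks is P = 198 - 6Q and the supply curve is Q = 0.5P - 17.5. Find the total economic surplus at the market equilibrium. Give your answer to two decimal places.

Rewriting supply in inverse form: P = 35 + 2Q.
Equilibrium: 198 - 6Q = 35 + 2Q, so Q* = 20.375 and P* = 75.75.
Total surplus is the full triangle between the curves from 0 to Q*: (1/2)(20.375)(198 - 35) = 1660.5625.

1660.56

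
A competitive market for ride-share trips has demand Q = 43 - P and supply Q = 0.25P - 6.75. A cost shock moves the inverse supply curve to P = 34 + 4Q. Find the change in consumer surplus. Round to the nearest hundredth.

-3.50

Rewriting demand in inverse form: P = 43 - Q.
Rewriting supply in inverse form: P = 27 + 4Q.
Initial equilibrium: Q_0 = 3.2, P_0 = 39.8; CS_0 = (1/2)(3.2)(3.2) = 5.12, PS_0 = (1/2)(3.2)(12.8) = 20.48.
New equilibrium: 43 - Q = 34 + 4Q gives Q_1 = 1.8, P_1 = 41.2; CS_1 = 1.62, PS_1 = 6.48.
Change in consumer surplus = 1.62 - 5.12 = -3.5.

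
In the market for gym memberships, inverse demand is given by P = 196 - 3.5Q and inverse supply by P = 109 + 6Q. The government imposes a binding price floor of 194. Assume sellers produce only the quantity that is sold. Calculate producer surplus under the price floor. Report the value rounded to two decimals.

47.59

Without the control, 196 - 3.5Q = 109 + 6Q so Q* = 9.1579 and P* = 163.9474.
At P = 194, buyers demand (196 - 194)/3.5 = 0.5714 while sellers would supply more, so the quantity traded is 0.5714 at price 194.
The supply price at Q = 0.5714 is 112.4286. PS is the trapezoid between 194 and supply over [0, 0.5714]: (1/2)[(194 - 109) + (194 - 112.4286)](0.5714) = 47.5918.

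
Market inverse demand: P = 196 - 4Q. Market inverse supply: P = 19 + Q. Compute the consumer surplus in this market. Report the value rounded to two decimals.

2506.32

Setting demand equal to supply, 177 = 5Q, so Q* = 35.4 and P* = 54.4.
CS is the area between the demand curve and P* from 0 to Q*: (1/2)(35.4)(141.6) = 2506.32.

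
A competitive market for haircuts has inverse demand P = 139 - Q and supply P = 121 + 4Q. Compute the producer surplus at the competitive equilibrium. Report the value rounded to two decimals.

Set 139 - Q = 121 + 4Q, which gives 18 = 5Q, so Q* = 3.6 and P* = 139 - (3.6) = 135.4.
The supply curve's price intercept is 121, so PS = (1/2)(Q*)(P* - 121) = (1/2)(3.6)(14.4) = 25.92.

25.92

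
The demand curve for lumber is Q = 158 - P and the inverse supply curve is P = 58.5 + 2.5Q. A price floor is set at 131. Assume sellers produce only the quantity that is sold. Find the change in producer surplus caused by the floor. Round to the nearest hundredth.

36.02

Rewriting demand in inverse form: P = 158 - Q.
Without the control, 158 - Q = 58.5 + 2.5Q so Q* = 28.4286 and P* = 129.5714.
At the floor price 131, quantity demanded is (158 - 131)/1 = 27; demand is the short side, so Q = 27 trades at P = 131.
PS goes from (1/2)(28.4286)(71.0714) = 1010.2296 to 1046.25 (computed as (131 - 58.5)(27) - (1/2)(2.5)(27)^2), a change of 36.0204.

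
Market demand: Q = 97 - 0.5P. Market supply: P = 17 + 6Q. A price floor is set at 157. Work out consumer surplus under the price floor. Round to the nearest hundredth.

Rewriting demand in inverse form: P = 194 - 2Q.
Without the control, 194 - 2Q = 17 + 6Q so Q* = 22.125 and P* = 149.75.
At the floor price 157, quantity demanded is (194 - 157)/2 = 18.5; demand is the short side, so Q = 18.5 trades at P = 157.
CS is the triangle under demand above 157: (1/2)(18.5)(194 - 157) = 342.25.

342.25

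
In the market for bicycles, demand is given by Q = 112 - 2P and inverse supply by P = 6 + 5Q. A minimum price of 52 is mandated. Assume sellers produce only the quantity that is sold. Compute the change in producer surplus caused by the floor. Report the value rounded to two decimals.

1.39

Rewriting demand in inverse form: P = 56 - 0.5Q.
Free-market equilibrium: 56 - 0.5Q = 6 + 5Q gives Q* = 9.0909, P* = 51.4545.
At the floor price 52, quantity demanded is (56 - 52)/0.5 = 8; demand is the short side, so Q = 8 trades at P = 52.
PS goes from (1/2)(9.0909)(45.4545) = 206.6116 to 208 (computed as (52 - 6)(8) - (1/2)(5)(8)^2), a change of 1.3884.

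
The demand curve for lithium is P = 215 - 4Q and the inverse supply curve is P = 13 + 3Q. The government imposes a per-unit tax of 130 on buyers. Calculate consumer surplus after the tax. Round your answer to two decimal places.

211.59

Without the tax, 215 - 4Q = 13 + 3Q so Q* = 28.8571 and P* = 99.5714.
With the tax, buyers' net willingness to pay falls by 130: (215 - 130) - 4Q = 13 + 3Q, so Q_t = 10.2857. Buyers pay P_b = 173.8571; sellers receive P_s = P_b - 130 = 43.8571.
Consumer surplus is the triangle under demand above P_b: (1/2)(10.2857)(215 - 173.8571) = 211.5918.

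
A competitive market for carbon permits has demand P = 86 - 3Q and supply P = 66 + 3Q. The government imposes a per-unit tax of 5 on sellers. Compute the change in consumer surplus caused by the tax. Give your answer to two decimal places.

Without the tax, 86 - 3Q = 66 + 3Q so Q* = 3.3333 and P* = 76.
A tax on sellers shifts supply up by 5: 86 - 3Q = 66 + 3Q + 5, so Q_t = 2.5. Buyers pay P_b = 78.5; sellers receive P_s = P_b - 5 = 73.5.
Consumers lose the trapezoid between P* and P_b out to Q_t plus the triangle from Q_t to Q*: change in CS = 9.375 - 16.6667 = -7.2917.

-7.29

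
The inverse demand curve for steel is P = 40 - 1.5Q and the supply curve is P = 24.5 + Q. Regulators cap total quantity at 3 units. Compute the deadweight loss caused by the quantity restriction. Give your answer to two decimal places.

12.80

Without the quota, 40 - 1.5Q = 24.5 + Q gives Q* = 6.2.
At Q = 3 the demand price is 40 - 1.5(3) = 35.5 and the supply price is 24.5 + (3) = 27.5.
Deadweight loss is the triangle between the curves from 3 to 6.2: (1/2)(35.5 - 27.5)(6.2 - 3) = 12.8.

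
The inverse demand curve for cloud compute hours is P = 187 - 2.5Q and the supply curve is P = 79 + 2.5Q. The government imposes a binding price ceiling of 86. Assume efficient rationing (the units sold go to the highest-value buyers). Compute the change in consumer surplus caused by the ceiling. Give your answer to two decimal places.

-310.20

Free-market equilibrium: 187 - 2.5Q = 79 + 2.5Q gives Q* = 21.6, P* = 133.
At P = 86, sellers supply (86 - 79)/2.5 = 2.8 while buyers want more, so the quantity traded is 2.8 at price 86.
CS goes from (1/2)(21.6)(54) = 583.2 to 273 (computed as (187 - 86)(2.8) - (1/2)(2.5)(2.8)^2), a change of -310.2.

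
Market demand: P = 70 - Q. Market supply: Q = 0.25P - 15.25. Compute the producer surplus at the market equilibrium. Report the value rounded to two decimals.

6.48

Rewriting supply in inverse form: P = 61 + 4Q.
Set 70 - Q = 61 + 4Q, which gives 9 = 5Q, so Q* = 1.8 and P* = 70 - (1.8) = 68.2.
PS is the area between P* and the supply curve from 0 to Q*: (1/2)(1.8)(7.2) = 6.48.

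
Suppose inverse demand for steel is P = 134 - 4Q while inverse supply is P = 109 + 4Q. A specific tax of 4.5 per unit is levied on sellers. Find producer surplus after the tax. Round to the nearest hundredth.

Pre-tax equilibrium: 134 - 4Q = 109 + 4Q gives Q* = 3.125, P* = 121.5.
With the tax, sellers need 4.5 more per unit: 134 - 4Q = 109 + 4Q + 4.5, so Q_t = 2.5625. Buyers pay P_b = 123.75; sellers receive P_s = P_b - 4.5 = 119.25.
PS = (1/2)(Q_t)(P_s - 109) = (1/2)(2.5625)(10.25) = 13.1328.

13.13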